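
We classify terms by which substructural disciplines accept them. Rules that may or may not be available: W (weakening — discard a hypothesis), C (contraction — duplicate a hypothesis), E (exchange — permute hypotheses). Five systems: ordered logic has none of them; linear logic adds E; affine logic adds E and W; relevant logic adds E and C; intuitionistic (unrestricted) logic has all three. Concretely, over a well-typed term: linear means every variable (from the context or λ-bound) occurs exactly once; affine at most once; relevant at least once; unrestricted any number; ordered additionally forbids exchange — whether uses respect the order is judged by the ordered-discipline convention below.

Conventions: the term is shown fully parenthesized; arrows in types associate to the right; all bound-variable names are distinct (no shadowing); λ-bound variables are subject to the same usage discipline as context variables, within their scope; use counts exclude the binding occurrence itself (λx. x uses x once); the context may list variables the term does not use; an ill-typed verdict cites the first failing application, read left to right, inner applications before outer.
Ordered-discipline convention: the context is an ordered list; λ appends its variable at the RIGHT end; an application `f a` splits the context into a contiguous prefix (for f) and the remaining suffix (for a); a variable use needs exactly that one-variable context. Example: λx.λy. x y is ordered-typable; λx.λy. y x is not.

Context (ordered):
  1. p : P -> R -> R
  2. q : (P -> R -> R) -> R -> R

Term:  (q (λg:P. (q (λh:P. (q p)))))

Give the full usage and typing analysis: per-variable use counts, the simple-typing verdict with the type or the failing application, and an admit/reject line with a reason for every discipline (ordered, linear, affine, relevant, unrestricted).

variable uses: p=1; q=3; g (bound)=0; h (bound)=0
use order (left to right): q, q, q, p
typing: the term checks, with type R -> R
ordered ✗ (uses contraction: q ×3; unused: g, h — weakening required)
linear ✗ (uses contraction: q ×3; unused: g, h — weakening required)
affine ✗ (uses contraction: q ×3)
relevant ✗ (unused: g, h — weakening required)
unrestricted ✓ (typability at R -> R is all that's needed)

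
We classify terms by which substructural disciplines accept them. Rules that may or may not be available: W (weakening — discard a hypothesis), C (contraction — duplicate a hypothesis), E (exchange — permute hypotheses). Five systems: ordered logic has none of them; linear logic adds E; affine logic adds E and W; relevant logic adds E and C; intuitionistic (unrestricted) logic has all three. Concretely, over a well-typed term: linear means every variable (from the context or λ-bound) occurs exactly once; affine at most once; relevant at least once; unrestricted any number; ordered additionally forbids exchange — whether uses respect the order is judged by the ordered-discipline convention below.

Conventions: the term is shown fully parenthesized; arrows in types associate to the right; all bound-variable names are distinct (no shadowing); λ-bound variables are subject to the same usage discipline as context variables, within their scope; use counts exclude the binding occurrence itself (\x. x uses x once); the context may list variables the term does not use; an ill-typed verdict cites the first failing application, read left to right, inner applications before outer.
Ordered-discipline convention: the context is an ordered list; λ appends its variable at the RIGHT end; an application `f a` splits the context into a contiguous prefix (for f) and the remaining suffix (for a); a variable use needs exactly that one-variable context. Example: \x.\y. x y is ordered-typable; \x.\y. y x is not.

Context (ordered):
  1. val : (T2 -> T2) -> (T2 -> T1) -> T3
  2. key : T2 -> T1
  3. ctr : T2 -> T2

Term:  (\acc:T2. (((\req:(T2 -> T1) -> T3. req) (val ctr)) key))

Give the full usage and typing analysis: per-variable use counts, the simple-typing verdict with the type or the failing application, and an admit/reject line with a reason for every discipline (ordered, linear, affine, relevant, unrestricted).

variable uses: val: 1×; key: 1×; ctr: 1×; acc (λ-bound): 0×; req (λ-bound): 1×
uses in reading order: req, val, ctr, key
typing: ✓ — T2 -> T3
ordered: ✗, acc left unused
linear: ✗, acc left unused
affine: ✓, none of val, key, ctr, acc, req used more than once
relevant: ✗, acc left unused
unrestricted: ✓, simply typable at T2 -> T3; W, C, E all held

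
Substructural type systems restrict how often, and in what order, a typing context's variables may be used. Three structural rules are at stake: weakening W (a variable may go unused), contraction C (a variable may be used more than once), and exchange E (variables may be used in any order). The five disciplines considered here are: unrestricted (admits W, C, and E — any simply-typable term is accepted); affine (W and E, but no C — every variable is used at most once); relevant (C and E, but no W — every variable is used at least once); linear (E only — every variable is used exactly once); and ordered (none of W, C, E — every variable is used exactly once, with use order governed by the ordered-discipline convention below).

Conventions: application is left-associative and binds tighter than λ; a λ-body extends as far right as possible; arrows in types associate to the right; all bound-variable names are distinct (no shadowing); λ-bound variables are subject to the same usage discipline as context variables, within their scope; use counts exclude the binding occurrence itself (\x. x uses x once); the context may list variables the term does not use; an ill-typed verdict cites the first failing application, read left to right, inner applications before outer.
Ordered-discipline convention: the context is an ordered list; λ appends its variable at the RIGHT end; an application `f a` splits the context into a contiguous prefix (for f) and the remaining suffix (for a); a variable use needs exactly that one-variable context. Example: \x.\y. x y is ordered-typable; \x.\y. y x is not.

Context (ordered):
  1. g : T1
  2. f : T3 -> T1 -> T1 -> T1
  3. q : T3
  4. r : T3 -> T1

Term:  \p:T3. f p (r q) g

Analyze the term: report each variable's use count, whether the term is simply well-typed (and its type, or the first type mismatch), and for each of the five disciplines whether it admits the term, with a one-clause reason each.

counts: g: 1; f: 1; q: 1; r: 1; p (λ-bound): 1
use order (left to right): f, p, r, q, g
typing: well-typed at T3 -> T1
ordered: ✗, no contiguous prefix/suffix split fits f, p, r, q, g
linear: ✓, g, f, q, r, p: one use apiece
affine: ✓, none of g, f, q, r, p used more than once
relevant: ✓, none of g, f, q, r, p goes unused
unrestricted: ✓, typability at T3 -> T1 is all that's needed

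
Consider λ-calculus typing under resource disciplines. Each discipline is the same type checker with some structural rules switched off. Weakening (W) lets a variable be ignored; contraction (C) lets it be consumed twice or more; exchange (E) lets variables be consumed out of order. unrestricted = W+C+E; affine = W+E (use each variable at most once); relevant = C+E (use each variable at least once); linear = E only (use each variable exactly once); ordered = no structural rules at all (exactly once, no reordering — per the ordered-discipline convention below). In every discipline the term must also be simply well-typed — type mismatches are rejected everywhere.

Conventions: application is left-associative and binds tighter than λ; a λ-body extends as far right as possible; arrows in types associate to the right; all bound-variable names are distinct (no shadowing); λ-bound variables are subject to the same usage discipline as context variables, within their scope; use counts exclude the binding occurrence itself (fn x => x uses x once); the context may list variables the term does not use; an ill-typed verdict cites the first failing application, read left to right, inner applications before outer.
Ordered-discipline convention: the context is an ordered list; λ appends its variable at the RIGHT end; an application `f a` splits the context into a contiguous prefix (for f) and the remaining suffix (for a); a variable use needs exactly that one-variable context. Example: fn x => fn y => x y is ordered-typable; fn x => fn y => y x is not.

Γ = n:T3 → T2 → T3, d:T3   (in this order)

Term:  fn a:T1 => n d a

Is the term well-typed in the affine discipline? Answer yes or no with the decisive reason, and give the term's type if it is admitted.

no — fails simple typing
usage: n: 1, d: 1, a (bound): 1
order of uses: n, d, a
typing: ill-typed: a function awaiting T2 gets T1
across the five disciplines: ordered ✗; linear ✗; affine ✗; relevant ✗; unrestricted ✗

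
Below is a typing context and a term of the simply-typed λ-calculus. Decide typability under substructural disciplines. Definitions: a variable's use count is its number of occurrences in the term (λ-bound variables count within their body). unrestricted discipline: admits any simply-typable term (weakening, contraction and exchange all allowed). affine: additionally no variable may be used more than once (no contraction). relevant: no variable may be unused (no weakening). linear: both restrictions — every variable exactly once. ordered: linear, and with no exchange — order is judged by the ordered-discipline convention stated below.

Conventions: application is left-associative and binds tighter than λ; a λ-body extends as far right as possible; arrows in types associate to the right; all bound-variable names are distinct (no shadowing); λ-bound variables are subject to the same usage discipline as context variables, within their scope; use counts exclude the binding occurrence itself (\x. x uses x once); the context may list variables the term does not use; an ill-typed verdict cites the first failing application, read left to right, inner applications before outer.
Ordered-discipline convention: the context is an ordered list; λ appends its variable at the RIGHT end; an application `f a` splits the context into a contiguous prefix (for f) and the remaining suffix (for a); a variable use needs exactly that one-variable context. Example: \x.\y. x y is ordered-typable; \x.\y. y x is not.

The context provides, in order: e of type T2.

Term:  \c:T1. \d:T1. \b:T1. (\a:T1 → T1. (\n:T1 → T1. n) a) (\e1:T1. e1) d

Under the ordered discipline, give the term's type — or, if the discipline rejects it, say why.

not well-typed under ordered — needs weakening: e, c, b unused
usage: e ×0, c (bound) ×0, d (bound) ×1, b (bound) ×0, a (bound) ×1, n (bound) ×1, e1 (bound) ×1
use order (left to right): n, a, e1, d
typing: the term checks, with type T1 → T1 → T1 → T1
per-discipline verdicts: ordered ✗ · linear ✗ · affine ✓ · relevant ✗ · unrestricted ✓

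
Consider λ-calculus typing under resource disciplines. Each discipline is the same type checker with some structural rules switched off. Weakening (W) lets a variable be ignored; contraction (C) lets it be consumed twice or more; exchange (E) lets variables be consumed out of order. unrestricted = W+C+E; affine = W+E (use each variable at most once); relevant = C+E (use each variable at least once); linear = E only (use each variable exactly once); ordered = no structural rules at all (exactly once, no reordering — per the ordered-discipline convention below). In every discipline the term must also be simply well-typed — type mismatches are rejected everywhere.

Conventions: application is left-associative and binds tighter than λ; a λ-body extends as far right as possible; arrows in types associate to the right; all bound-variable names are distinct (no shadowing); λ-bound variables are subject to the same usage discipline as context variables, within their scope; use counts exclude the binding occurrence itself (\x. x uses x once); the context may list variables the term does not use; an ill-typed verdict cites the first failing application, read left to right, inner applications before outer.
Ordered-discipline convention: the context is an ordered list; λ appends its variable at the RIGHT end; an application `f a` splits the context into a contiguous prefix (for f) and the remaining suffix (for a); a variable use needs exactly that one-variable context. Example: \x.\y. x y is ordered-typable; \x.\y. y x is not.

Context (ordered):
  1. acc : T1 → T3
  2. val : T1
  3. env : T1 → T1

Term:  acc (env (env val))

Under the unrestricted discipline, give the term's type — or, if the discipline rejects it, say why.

term : T3
usage: acc=1, val=1, env=2
use order (left to right): acc, env, env, val
typing: ✓ — T3
across the five disciplines: ordered ✗ | linear ✗ | affine ✗ | relevant ✓ | unrestricted ✓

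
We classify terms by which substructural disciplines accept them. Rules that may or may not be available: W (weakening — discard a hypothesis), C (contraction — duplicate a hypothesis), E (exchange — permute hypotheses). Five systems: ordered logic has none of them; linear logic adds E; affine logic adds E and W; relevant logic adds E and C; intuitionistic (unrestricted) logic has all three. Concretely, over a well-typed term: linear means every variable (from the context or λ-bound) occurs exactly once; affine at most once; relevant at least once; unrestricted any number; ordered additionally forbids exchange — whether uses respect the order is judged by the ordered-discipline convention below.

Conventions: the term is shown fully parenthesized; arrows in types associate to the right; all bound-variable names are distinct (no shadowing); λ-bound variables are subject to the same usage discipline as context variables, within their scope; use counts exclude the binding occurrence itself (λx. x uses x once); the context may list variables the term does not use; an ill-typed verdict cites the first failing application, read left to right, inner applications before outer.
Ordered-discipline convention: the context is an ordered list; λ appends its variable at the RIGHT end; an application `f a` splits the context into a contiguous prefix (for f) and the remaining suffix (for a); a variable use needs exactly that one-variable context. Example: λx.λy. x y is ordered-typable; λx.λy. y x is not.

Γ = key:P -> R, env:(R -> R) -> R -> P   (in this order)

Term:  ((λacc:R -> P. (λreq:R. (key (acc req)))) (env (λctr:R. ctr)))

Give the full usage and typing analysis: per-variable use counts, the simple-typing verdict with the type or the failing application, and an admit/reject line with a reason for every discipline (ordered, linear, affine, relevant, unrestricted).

use counts: key=1, env=1, acc (bound)=1, req (bound)=1, ctr (bound)=1
use order (left to right): key, acc, req, env, ctr
typing: well-typed at R -> R
ordered: ✓ — key, env, acc, req, ctr once each; derivable with no W/C/E
linear: ✓ — each of key, env, acc, req, ctr used exactly once
affine: ✓ — key, env, acc, req, ctr: no repeats, contraction unneeded
relevant: ✓ — at least one use each (key, env, acc, req, ctr)
unrestricted: ✓ — simply typable at R -> R; W, C, E all held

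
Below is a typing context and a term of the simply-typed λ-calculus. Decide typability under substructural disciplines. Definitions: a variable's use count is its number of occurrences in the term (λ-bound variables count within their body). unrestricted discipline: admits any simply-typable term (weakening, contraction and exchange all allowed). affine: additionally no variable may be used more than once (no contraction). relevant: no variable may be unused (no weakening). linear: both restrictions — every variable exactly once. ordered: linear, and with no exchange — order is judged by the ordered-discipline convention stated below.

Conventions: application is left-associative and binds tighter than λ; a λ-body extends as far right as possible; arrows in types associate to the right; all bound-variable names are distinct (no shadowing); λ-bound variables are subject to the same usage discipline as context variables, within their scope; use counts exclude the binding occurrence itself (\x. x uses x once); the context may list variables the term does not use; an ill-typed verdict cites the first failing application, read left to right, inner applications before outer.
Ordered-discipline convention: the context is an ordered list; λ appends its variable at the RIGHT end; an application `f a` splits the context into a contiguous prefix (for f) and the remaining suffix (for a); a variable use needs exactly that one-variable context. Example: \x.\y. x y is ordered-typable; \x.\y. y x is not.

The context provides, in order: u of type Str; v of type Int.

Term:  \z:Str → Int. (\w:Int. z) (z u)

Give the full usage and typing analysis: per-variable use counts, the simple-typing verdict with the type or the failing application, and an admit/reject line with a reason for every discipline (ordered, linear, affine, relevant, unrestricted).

usage: u: 1×; v: 0×; z (bound): 2×; w (bound): 0×
left-to-right use order: z, z, u
typing: the term checks, with type (Str → Int) → Str → Int
ordered: ✗ — uses contraction: z ×2; needs weakening: v, w unused
linear: ✗ — uses contraction: z ×2; needs weakening: v, w unused
affine: ✗ — uses contraction: z ×2
relevant: ✗ — needs weakening: v, w unused
unrestricted: ✓ — typability at (Str → Int) → Str → Int is all that's needed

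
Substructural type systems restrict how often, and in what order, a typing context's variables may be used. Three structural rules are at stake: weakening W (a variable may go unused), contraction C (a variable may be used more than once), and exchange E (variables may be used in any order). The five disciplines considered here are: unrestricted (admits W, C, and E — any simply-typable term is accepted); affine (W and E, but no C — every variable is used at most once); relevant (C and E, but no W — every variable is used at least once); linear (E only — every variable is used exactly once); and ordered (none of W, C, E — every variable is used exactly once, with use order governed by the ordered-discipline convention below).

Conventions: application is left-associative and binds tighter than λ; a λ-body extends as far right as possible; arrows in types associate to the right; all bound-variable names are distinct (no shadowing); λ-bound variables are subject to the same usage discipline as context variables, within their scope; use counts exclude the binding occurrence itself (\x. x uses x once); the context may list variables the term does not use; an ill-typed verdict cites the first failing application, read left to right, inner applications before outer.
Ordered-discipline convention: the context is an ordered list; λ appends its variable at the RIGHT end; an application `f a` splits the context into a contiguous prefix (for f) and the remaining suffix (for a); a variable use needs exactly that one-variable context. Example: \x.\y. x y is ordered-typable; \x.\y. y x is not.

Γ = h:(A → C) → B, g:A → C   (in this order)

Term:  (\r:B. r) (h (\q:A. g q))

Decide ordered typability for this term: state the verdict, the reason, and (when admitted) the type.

yes — one use each (h, g, r, q); ordered split holds; term : B
counts: h: 1×; g: 1×; r (λ-bound): 1×; q (λ-bound): 1×
order of uses: r, h, g, q
typing: well-typed at B
per-discipline verdicts: ordered ✓ · linear ✓ · affine ✓ · relevant ✓ · unrestricted ✓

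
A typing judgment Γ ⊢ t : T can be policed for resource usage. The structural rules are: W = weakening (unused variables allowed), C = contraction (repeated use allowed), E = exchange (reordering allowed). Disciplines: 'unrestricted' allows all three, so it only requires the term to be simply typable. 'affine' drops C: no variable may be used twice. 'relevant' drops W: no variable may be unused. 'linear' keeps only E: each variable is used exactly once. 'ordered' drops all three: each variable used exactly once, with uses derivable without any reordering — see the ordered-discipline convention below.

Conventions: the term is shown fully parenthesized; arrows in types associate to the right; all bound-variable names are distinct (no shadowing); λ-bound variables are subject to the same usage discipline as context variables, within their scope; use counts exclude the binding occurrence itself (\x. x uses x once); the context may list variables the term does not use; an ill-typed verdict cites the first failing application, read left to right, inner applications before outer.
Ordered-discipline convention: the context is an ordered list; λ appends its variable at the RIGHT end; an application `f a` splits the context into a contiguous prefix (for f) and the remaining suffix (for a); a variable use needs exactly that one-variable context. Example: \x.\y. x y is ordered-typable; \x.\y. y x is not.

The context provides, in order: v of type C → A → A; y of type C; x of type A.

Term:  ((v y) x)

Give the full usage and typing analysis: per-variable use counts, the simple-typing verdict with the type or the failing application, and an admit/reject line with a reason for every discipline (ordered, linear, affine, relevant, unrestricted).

variable uses: v ×1, y ×1, x ×1
uses in reading order: v, y, x
typing: ✓ — A
ordered ✓ (one use each (v, y, x); ordered split holds)
linear ✓ (v, y, x: one use apiece)
affine ✓ (none of v, y, x used more than once)
relevant ✓ (none of v, y, x goes unused)
unrestricted ✓ (typability at A is all that's needed)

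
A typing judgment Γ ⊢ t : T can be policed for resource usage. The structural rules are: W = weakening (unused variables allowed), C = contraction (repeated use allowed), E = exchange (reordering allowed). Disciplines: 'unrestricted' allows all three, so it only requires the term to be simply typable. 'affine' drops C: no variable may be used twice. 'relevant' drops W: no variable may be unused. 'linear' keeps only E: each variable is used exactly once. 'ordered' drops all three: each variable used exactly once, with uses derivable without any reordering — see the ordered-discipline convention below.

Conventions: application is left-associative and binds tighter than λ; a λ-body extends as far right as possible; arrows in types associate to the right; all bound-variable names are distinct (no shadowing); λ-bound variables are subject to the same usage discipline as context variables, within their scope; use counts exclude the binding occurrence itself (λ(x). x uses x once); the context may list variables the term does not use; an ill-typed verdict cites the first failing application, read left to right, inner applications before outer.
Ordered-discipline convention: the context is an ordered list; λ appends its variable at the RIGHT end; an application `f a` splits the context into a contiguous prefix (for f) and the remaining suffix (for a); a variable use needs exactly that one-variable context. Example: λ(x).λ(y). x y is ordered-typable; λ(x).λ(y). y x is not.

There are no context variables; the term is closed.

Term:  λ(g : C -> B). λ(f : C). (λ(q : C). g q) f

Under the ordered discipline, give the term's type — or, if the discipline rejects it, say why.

term : (C -> B) -> C -> B
variable uses: g [bound]=1; f [bound]=1; q [bound]=1
use order (left to right): g, q, f
typing: well-typed — term : (C -> B) -> C -> B
across the five disciplines: ordered ✓, linear ✓, affine ✓, relevant ✓, unrestricted ✓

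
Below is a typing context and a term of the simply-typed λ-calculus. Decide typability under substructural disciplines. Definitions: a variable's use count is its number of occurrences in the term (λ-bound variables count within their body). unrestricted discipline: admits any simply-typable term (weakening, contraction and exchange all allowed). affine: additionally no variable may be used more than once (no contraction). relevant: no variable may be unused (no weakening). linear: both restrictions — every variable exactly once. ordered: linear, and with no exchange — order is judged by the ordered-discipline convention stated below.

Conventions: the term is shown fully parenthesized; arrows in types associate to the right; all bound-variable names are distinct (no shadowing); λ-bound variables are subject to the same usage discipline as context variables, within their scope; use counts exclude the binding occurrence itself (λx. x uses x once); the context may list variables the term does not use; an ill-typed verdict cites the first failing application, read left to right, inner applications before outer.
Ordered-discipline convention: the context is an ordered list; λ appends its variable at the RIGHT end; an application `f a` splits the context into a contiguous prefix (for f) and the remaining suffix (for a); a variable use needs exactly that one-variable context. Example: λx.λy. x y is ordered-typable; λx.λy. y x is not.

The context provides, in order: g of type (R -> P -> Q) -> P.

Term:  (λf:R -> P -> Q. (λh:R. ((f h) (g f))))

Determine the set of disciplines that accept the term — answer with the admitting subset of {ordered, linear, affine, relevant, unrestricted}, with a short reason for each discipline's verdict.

accepted by: relevant, unrestricted
counts: g: 1×, f [bound]: 2×, h [bound]: 1×
order of uses: f, h, g, f
typing: ✓ — (R -> P -> Q) -> R -> Q
ordered ✗ (uses contraction: f ×2)
linear ✗ (uses contraction: f ×2)
affine ✗ (uses contraction: f ×2)
relevant ✓ (none of g, f, h goes unused)
unrestricted ✓ (type-checks ((R -> P -> Q) -> R -> Q) and nothing is barred)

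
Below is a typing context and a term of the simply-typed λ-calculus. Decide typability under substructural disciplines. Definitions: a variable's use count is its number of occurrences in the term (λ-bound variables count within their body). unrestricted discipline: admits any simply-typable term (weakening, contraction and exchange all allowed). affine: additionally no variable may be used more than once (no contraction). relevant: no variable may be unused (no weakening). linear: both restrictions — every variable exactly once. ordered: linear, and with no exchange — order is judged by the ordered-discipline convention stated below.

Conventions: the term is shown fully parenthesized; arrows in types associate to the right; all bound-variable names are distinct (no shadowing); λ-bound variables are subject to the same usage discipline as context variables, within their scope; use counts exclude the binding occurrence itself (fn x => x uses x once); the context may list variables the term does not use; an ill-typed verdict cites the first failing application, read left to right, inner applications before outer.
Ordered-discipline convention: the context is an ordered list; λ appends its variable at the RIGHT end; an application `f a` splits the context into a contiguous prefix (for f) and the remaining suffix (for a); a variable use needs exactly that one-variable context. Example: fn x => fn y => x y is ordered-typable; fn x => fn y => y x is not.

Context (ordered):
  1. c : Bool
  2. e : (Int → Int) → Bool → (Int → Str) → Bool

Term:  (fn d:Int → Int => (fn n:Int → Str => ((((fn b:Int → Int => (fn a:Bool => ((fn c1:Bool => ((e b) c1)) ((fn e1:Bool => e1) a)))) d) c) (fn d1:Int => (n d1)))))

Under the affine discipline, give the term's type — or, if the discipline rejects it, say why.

term : (Int → Int) → (Int → Str) → Bool
counts: c: 1×; e: 1×; d [bound]: 1×; n [bound]: 1×; b [bound]: 1×; a [bound]: 1×; c1 [bound]: 1×; e1 [bound]: 1×; d1 [bound]: 1×
left-to-right use order: e, b, c1, e1, a, d, c, n, d1
typing: ✓ — (Int → Int) → (Int → Str) → Bool
across the five disciplines: ordered ✗ | linear ✓ | affine ✓ | relevant ✓ | unrestricted ✓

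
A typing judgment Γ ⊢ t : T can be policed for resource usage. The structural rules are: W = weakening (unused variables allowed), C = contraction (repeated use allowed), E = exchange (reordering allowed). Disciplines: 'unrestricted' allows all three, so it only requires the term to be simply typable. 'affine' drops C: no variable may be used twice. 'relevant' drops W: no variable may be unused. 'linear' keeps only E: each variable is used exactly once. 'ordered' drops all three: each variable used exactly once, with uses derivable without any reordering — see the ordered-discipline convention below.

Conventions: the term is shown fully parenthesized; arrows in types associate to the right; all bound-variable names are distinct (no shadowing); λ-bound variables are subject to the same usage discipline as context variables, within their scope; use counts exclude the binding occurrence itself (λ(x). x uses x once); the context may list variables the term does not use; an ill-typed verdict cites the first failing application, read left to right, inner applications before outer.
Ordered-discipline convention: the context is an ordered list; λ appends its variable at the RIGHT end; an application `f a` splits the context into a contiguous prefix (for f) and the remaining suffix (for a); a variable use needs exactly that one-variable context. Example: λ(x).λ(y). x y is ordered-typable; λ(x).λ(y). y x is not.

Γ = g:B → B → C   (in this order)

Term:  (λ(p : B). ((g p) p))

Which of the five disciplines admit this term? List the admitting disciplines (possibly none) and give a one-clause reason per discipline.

admitted in: relevant, unrestricted
variable uses: g=1, p [bound]=2
uses in reading order: g, p, p
typing: ✓ — B → C
ordered ✗ (uses contraction: p ×2)
linear ✗ (uses contraction: p ×2)
affine ✗ (uses contraction: p ×2)
relevant ✓ (g, p: all used, weakening unneeded)
unrestricted ✓ (typability at B → C is all that's needed)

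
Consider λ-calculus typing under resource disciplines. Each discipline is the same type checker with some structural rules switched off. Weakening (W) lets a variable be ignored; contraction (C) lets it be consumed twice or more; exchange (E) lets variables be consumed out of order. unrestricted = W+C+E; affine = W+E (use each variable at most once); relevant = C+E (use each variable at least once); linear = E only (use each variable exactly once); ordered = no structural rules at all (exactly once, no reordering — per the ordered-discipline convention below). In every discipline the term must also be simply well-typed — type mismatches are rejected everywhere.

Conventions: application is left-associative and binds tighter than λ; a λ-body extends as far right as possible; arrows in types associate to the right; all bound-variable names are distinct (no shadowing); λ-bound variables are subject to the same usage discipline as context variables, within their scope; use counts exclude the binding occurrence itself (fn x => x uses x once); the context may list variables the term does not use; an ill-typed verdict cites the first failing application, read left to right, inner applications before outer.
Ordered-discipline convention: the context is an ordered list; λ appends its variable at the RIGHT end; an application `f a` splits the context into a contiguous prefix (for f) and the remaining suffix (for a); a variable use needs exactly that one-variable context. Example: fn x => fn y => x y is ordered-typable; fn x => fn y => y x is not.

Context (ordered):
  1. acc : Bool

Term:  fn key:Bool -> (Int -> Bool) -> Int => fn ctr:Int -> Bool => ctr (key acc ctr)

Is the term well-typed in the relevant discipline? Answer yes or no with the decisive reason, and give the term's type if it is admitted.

yes — every one of acc, key, ctr appears; term : (Bool -> (Int -> Bool) -> Int) -> (Int -> Bool) -> Bool
variable uses: acc: 1; key (λ-bound): 1; ctr (λ-bound): 2
order of uses: ctr, key, acc, ctr
typing: the term checks, with type (Bool -> (Int -> Bool) -> Int) -> (Int -> Bool) -> Bool
all disciplines: ordered ✗, linear ✗, affine ✗, relevant ✓, unrestricted ✓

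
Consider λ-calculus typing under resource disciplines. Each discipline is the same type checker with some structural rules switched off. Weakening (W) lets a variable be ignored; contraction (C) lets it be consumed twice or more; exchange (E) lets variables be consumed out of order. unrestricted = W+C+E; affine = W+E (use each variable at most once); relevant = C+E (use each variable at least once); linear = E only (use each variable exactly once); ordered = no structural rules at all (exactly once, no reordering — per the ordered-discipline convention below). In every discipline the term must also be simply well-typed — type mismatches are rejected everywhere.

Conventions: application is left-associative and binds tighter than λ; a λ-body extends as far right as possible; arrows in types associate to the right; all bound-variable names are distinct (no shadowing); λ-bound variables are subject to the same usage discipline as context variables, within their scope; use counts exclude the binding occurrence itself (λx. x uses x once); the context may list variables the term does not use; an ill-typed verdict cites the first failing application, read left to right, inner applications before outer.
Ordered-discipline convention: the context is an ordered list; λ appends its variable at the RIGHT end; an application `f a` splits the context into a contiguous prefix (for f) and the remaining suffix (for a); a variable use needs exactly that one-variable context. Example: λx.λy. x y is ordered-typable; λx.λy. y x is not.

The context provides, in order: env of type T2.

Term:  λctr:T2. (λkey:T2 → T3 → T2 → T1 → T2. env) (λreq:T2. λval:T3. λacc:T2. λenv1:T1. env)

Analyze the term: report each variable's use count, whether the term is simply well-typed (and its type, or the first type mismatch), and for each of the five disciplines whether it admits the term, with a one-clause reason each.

use counts: env: 2; ctr (bound): 0; key (bound): 0; req (bound): 0; val (bound): 0; acc (bound): 0; env1 (bound): 0
uses in reading order: env, env
typing: well-typed — term : T2 → T2
ordered ✗ (env ×2 used more than once (contraction); unused: ctr, key, req, val, acc, env1 — weakening required)
linear ✗ (env ×2 used more than once (contraction); unused: ctr, key, req, val, acc, env1 — weakening required)
affine ✗ (env ×2 used more than once (contraction))
relevant ✗ (unused: ctr, key, req, val, acc, env1 — weakening required)
unrestricted ✓ (well-typed at T2 → T2; no restrictions here)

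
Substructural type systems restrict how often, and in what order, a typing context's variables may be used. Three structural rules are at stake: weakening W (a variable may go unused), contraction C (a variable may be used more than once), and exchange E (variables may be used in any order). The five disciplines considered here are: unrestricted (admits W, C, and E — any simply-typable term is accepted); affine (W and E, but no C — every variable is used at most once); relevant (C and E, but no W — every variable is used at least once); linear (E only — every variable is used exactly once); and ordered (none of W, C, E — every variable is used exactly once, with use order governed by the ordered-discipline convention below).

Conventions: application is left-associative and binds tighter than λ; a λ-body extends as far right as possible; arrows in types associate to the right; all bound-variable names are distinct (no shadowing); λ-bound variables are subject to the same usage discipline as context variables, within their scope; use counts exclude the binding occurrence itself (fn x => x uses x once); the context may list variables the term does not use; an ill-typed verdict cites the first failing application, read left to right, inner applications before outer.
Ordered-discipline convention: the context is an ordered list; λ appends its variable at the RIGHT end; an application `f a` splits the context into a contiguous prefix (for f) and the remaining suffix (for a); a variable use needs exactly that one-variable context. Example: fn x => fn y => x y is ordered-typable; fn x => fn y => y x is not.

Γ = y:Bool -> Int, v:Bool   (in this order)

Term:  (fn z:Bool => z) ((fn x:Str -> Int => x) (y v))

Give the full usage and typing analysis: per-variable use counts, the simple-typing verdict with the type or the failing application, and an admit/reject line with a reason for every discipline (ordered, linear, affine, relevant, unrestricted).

usage: y ×1; v ×1; z (bound) ×1; x (bound) ×1
use order (left to right): z, x, y, v
typing: ill-typed: an argument Int mismatches the expected Str -> Int
ordered: ✗ — fails simple typing
linear: ✗ — a type mismatch blocks all five
affine: ✗ — the type mismatch rejects it
relevant: ✗ — not simply typable
unrestricted: ✗ — fails simple typing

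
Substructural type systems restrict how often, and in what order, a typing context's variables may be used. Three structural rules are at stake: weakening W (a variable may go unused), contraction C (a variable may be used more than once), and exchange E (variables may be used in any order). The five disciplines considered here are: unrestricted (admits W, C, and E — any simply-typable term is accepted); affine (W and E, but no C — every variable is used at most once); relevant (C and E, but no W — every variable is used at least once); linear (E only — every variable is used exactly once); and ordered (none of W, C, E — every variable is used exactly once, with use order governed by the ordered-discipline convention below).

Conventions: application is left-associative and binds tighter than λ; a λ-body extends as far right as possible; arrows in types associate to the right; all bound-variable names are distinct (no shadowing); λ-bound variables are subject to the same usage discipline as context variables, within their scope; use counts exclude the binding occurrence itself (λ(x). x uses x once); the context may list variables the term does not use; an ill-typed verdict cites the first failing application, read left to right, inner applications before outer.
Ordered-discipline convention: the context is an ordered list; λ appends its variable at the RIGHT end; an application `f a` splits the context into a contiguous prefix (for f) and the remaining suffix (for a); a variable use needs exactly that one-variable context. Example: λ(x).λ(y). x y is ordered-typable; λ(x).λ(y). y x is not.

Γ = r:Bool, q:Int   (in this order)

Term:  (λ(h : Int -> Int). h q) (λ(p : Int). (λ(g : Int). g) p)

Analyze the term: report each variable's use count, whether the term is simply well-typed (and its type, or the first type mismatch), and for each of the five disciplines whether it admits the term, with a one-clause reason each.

counts: r: 0; q: 1; h (λ-bound): 1; p (λ-bound): 1; g (λ-bound): 1
uses in reading order: h, q, g, p
typing: ✓ — Int
ordered: ✗ — r left unused
linear: ✗ — r left unused
affine: ✓ — r, q, h, p, g: no repeats, contraction unneeded
relevant: ✗ — r left unused
unrestricted: ✓ — typability at Int is all that's needed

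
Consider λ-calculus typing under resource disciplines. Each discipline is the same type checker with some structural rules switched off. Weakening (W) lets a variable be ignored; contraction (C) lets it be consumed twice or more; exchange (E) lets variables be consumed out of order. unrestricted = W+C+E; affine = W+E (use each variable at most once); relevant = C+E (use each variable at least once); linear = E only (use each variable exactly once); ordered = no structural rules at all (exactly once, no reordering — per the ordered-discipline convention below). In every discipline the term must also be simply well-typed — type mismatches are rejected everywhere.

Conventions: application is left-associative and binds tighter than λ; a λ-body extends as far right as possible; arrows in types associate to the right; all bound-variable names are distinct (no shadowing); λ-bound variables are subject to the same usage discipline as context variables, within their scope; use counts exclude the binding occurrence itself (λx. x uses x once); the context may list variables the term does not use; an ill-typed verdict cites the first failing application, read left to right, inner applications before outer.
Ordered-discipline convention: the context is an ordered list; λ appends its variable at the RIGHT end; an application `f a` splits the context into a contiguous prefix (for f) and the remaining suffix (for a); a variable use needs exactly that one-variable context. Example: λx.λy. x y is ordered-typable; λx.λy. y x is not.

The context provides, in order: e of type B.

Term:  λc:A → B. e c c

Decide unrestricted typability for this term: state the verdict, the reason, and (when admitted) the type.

no — the type mismatch rejects it
counts: e ×1, c (bound) ×2
left-to-right use order: e, c, c
typing: ill-typed: non-arrow in function slot: B
summary: ordered ✗ · linear ✗ · affine ✗ · relevant ✗ · unrestricted ✗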